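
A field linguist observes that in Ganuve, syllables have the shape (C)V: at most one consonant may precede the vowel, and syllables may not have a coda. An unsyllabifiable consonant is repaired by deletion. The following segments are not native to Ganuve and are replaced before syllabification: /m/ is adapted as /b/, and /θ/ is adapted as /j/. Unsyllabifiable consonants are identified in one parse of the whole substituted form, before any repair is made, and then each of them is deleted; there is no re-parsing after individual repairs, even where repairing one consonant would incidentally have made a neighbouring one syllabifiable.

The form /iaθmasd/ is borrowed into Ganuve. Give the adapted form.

Substitution: /θ/ → /j/, /m/ → /b/, giving /iajbasd/.
Under (C)V, the unsyllabifiable consonants are /j/, /s/, /d/ (no codas are permitted; onsets are limited to one consonant).
Deletion applies to /j/, /s/, /d/.

iaba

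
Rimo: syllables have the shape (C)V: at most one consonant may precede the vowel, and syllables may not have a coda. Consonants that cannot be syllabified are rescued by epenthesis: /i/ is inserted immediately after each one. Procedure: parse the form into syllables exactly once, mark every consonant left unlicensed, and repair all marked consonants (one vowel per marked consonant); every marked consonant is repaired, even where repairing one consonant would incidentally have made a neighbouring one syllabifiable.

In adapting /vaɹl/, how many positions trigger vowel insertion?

2

The unsyllabifiable consonants are /ɹ/, /l/; each receives one epenthetic vowel.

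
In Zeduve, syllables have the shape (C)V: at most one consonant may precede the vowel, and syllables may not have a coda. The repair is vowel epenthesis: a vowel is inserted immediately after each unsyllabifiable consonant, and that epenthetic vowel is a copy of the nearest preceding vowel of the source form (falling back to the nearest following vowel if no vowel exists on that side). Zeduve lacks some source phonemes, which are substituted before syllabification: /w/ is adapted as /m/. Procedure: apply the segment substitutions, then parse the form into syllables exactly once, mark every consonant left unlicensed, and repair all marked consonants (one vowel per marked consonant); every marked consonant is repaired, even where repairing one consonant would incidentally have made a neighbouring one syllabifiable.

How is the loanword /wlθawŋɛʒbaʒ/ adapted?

Substitution: /w/ → /m/, giving /mlθamŋɛʒbaʒ/.
Under (C)V, the unsyllabifiable consonants are /m/, /l/, /m/, /ʒ/, /ʒ/ (no codas are permitted; onsets are limited to one consonant).
Epenthesis after each stranded consonant: /m/ → /ma/, /l/ → /la/, /m/ → /ma/, /ʒ/ → /ʒɛ/, /ʒ/ → /ʒa/.

malaθamaŋɛʒɛbaʒa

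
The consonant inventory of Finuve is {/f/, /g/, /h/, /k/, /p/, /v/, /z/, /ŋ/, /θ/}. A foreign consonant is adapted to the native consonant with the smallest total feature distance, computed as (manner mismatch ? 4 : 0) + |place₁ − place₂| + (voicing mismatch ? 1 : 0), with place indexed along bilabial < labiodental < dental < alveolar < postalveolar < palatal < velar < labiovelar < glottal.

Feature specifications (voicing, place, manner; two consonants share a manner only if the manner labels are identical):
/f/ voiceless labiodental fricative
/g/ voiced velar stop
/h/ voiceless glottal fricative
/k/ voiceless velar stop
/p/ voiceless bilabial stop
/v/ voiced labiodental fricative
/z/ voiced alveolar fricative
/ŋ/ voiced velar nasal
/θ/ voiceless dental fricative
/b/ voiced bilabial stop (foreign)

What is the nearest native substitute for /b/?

/p/ is closest: same manner (stop), place distance 0 (bilabial→bilabial), voicing differs (+1); total 1. Next closest is /v/ at distance 5.

p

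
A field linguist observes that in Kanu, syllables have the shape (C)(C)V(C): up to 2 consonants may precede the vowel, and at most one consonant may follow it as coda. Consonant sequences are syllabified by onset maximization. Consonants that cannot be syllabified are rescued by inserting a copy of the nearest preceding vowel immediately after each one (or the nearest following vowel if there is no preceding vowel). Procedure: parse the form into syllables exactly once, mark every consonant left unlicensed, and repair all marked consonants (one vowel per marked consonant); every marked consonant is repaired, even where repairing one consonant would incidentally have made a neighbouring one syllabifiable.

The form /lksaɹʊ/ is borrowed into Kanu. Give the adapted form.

Syllabifying with onset maximization leaves /l/ stranded (at most one coda consonant is licensed; onsets may contain at most 2 consonants).
Inserting the epenthetic vowel yields /l/ → /la/.

laksaɹʊ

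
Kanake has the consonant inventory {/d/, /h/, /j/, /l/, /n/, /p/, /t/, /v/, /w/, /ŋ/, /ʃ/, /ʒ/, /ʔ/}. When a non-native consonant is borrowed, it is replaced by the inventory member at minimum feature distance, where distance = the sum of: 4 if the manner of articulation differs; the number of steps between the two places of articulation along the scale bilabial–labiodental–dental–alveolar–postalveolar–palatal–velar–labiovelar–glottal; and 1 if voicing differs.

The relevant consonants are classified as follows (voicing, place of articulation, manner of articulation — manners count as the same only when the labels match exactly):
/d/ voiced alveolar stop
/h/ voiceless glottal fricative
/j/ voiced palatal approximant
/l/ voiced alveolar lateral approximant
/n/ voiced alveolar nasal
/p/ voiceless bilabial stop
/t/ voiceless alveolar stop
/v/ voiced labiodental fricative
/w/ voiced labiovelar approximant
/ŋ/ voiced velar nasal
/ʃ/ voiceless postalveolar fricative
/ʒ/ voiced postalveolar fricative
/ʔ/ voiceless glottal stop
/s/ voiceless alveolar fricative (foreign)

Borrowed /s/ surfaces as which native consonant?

/ʃ/ is closest: same manner (fricative), place distance 1 (alveolar→postalveolar), same voicing; total 1. Next closest is /ʒ/ at distance 2.

ʃ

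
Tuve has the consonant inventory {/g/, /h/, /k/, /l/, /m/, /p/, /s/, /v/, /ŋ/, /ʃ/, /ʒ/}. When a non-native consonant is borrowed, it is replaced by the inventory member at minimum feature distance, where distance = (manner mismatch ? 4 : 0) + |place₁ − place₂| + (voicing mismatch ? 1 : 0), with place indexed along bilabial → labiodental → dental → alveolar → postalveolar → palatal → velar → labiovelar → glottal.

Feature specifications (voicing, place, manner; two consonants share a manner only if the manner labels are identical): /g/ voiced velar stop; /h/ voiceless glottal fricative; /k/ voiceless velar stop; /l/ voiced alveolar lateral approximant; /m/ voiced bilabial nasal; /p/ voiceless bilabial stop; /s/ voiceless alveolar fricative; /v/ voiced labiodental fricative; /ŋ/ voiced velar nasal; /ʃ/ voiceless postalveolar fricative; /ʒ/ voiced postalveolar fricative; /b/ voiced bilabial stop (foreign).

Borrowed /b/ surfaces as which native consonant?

/p/ is closest: same manner (stop), place distance 0 (bilabial→bilabial), voicing differs (+1); total 1. Next closest is /m/ at distance 4.

p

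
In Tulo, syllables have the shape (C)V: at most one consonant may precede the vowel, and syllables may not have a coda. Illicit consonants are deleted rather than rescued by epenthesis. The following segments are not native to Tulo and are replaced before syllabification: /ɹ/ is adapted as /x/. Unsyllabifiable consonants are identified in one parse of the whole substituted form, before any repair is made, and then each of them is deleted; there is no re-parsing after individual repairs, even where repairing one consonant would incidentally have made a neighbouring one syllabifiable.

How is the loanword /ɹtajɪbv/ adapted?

tajɪ

Substitution: /ɹ/ → /x/, giving /xtajɪbv/.
Syllabifying with onset maximization leaves /x/, /b/, /v/ stranded (no codas are permitted; onsets are limited to one consonant).
Each unlicensed consonant is deleted: /x/, /b/, /v/.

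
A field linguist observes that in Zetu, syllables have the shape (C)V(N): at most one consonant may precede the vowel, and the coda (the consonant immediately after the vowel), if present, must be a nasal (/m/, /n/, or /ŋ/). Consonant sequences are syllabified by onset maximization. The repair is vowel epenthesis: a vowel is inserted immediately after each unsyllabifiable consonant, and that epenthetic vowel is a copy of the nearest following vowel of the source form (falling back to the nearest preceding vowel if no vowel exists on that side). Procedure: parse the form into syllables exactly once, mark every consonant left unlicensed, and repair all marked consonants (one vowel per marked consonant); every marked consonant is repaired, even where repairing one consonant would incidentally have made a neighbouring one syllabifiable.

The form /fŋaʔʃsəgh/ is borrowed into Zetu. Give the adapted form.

Syllabifying with onset maximization leaves /f/, /ʔ/, /ʃ/, /g/, /h/ stranded (only a nasal (/m/, /n/, or /ŋ/) is licensed in coda position; onsets are limited to one consonant).
Each unlicensed consonant becomes the onset of a new syllable: /f/ → /fa/, /ʔ/ → /ʔə/, /ʃ/ → /ʃə/, /g/ → /gə/, /h/ → /hə/.

faŋaʔəʃəsəgəhə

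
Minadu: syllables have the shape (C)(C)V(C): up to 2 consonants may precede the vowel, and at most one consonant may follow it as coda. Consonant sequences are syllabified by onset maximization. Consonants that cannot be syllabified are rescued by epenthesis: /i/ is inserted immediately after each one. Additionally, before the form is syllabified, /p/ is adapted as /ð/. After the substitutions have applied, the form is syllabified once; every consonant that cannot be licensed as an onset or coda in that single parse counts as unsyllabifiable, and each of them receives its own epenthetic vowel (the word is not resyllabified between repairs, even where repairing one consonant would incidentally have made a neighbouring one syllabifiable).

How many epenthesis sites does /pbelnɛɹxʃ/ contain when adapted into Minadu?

2

After substitution the input is /ðbelnɛɹxʃ/.
The unsyllabifiable consonants are /x/, /ʃ/; each receives one epenthetic vowel.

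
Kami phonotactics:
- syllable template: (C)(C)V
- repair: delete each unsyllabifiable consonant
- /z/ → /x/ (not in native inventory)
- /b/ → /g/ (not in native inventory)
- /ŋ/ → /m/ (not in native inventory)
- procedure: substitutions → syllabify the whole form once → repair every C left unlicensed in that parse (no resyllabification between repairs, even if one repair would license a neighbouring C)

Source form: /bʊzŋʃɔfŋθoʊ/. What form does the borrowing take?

gʊmʃɔmθoʊ

Substitution: /b/ → /g/, /z/ → /x/, /ŋ/ → /m/, giving /gʊxmʃɔfmθoʊ/.
Syllabifying with onset maximization leaves /x/, /f/ stranded (no codas are permitted; onsets may contain at most 2 consonants).
Each unlicensed consonant is deleted: /x/, /f/.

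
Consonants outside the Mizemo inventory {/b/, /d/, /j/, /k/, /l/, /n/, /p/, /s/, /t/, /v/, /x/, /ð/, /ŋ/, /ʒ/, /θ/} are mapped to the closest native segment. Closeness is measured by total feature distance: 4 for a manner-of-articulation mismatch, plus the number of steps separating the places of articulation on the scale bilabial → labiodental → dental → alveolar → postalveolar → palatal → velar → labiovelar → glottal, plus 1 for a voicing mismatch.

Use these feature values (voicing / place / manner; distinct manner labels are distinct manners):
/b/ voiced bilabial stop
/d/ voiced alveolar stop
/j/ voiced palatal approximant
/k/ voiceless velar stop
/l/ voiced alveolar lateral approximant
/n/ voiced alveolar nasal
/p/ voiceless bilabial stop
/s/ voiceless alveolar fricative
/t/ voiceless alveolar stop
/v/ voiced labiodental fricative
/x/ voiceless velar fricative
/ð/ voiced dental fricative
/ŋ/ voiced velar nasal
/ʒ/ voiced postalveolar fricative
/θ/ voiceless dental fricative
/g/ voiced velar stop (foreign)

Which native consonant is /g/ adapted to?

k

/k/ is closest: same manner (stop), place distance 0 (velar→velar), voicing differs (+1); total 1. Next closest is /d/ at distance 3.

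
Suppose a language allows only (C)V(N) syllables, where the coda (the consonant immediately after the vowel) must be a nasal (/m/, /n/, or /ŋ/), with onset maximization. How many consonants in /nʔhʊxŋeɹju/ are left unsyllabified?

4

Syllabifying with onset maximization leaves /n/, /ʔ/, /x/, /ɹ/ stranded (only a nasal (/m/, /n/, or /ŋ/) is licensed in coda position; onsets are limited to one consonant).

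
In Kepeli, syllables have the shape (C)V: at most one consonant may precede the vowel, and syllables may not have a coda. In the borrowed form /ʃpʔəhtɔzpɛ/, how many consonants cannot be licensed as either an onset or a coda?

4

Under (C)V, the unsyllabifiable consonants are /ʃ/, /p/, /h/, /z/ (no codas are permitted; onsets are limited to one consonant).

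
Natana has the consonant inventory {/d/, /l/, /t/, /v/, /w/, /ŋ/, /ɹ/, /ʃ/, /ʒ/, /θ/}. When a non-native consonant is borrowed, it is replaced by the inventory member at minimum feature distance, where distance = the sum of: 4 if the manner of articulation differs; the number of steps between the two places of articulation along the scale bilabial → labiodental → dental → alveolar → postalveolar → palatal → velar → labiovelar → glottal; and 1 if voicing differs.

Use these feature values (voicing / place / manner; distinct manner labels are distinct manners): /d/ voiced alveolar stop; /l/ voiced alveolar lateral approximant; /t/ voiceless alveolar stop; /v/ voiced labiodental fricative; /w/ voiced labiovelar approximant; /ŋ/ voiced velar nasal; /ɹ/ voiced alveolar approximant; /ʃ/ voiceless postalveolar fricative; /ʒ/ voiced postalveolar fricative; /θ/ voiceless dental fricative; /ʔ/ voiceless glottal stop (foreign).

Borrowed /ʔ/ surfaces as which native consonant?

/t/ is closest: same manner (stop), place distance 5 (glottal→alveolar), same voicing; total 5. Next closest is /d/ at distance 6.

t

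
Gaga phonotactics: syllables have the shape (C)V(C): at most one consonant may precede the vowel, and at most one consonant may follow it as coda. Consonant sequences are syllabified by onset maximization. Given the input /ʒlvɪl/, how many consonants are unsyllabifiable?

2

Under (C)V(C), the unsyllabifiable consonants are /ʒ/, /l/ (at most one coda consonant is licensed; onsets are limited to one consonant).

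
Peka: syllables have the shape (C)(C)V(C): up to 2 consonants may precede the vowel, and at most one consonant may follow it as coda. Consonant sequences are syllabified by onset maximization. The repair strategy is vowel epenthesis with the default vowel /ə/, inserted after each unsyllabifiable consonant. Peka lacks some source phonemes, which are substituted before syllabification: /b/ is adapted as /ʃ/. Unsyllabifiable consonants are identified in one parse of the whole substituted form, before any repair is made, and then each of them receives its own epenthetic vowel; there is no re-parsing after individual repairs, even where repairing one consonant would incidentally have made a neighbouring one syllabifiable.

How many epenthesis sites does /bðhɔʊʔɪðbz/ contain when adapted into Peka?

3

After substitution the input is /ʃðhɔʊʔɪðʃz/.
The unsyllabifiable consonants are /ʃ/, /ʃ/, /z/; each receives one epenthetic vowel.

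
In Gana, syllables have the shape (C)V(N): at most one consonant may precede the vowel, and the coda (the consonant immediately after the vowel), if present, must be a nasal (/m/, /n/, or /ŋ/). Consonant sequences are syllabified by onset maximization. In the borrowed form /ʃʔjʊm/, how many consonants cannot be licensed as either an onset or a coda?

Under (C)V(N), the unsyllabifiable consonants are /ʃ/, /ʔ/ (only a nasal (/m/, /n/, or /ŋ/) is licensed in coda position; onsets are limited to one consonant).

2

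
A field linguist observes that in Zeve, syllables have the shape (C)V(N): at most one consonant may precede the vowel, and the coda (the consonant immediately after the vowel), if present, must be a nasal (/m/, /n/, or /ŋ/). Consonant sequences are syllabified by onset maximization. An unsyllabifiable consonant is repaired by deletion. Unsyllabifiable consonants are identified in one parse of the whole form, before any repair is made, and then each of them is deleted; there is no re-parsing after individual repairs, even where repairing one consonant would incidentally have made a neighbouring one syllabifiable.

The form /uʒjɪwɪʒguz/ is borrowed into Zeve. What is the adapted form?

ujɪwɪgu

Syllabifying with onset maximization leaves /ʒ/, /ʒ/, /z/ stranded (only a nasal (/m/, /n/, or /ŋ/) is licensed in coda position; onsets are limited to one consonant).
Deleting the stranded consonants removes /ʒ/, /ʒ/, /z/.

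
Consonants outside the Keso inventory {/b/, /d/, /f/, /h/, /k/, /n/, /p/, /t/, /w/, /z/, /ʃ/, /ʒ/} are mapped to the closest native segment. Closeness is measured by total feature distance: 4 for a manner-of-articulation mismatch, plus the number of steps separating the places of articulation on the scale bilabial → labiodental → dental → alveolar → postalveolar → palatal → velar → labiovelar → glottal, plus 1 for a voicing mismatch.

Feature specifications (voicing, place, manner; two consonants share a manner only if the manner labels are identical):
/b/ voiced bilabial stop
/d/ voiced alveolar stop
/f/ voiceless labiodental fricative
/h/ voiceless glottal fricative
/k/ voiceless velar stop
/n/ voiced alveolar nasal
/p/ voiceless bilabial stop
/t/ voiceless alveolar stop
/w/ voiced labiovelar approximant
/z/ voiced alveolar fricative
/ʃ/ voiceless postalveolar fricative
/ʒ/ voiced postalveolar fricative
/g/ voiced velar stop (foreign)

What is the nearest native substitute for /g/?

k

/k/ is closest: same manner (stop), place distance 0 (velar→velar), voicing differs (+1); total 1. Next closest is /d/ at distance 3.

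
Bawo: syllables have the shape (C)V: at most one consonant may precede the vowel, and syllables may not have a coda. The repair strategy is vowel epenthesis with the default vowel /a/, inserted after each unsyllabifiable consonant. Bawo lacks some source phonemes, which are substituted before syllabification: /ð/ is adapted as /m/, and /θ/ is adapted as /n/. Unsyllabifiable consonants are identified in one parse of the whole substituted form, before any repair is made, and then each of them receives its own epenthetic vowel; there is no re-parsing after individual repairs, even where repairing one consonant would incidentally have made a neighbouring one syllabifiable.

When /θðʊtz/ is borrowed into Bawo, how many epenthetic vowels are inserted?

After substitution the input is /nmʊtz/.
The unsyllabifiable consonants are /n/, /t/, /z/; each receives one epenthetic vowel.

3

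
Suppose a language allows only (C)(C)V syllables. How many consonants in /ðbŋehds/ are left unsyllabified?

4

Syllabifying with onset maximization leaves /ð/, /h/, /d/, /s/ stranded (no codas are permitted; onsets may contain at most 2 consonants).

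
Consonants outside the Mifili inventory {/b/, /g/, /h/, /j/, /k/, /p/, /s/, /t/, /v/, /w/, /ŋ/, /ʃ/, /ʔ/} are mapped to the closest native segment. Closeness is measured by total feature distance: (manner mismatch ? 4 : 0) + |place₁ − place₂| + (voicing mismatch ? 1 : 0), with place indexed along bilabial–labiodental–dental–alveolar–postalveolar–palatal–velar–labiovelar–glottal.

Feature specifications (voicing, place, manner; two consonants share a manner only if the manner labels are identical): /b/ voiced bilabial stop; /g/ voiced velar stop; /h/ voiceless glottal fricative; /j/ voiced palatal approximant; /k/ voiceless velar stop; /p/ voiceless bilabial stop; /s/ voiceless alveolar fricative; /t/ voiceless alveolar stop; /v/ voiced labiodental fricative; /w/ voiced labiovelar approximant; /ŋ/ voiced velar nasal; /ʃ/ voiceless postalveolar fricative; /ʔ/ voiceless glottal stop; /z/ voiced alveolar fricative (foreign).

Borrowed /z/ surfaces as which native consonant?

s

/s/ is closest: same manner (fricative), place distance 0 (alveolar→alveolar), voicing differs (+1); total 1. Next closest is /v/ at distance 2.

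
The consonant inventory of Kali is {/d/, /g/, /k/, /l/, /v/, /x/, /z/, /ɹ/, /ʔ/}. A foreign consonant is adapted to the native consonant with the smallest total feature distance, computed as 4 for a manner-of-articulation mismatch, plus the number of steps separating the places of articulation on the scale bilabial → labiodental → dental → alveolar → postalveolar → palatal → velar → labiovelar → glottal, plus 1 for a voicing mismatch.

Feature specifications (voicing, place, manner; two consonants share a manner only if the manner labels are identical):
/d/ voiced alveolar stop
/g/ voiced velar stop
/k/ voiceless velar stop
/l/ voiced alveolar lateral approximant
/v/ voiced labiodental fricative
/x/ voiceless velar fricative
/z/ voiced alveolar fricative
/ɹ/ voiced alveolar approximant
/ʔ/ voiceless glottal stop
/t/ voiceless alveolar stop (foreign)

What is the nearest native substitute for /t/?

d

/d/ is closest: same manner (stop), place distance 0 (alveolar→alveolar), voicing differs (+1); total 1. Next closest is /k/ at distance 3.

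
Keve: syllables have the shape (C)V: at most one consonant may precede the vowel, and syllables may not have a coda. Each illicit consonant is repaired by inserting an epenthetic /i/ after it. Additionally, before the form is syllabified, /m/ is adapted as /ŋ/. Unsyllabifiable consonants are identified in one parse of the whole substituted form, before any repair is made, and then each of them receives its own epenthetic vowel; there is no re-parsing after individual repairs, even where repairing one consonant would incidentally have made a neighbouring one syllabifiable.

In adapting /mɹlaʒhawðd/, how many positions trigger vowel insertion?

After substitution the input is /ŋɹlaʒhawðd/.
The unsyllabifiable consonants are /ŋ/, /ɹ/, /ʒ/, /w/, /ð/, /d/; each receives one epenthetic vowel.

6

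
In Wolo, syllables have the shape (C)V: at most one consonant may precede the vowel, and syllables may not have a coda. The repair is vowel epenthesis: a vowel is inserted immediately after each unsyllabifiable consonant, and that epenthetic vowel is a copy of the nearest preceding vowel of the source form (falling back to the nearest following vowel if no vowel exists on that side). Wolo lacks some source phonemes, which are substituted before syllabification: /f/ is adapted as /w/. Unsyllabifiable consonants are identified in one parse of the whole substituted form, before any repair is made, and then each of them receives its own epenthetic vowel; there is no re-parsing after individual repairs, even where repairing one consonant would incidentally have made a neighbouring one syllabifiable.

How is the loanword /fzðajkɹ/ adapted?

wazaðajakaɹa

Substitution: /f/ → /w/, giving /wzðajkɹ/.
Under (C)V, the unsyllabifiable consonants are /w/, /z/, /j/, /k/, /ɹ/ (no codas are permitted; onsets are limited to one consonant).
Each unlicensed consonant becomes the onset of a new syllable: /w/ → /wa/, /z/ → /za/, /j/ → /ja/, /k/ → /ka/, /ɹ/ → /ɹa/.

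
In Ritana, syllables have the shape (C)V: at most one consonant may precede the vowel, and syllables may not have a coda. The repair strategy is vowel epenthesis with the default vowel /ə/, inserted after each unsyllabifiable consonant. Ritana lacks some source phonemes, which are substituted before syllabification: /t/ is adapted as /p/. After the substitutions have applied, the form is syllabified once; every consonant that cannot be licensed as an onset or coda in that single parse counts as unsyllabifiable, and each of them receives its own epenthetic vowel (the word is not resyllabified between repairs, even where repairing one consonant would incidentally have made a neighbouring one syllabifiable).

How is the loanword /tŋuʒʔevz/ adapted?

Substitution: /t/ → /p/, giving /pŋuʒʔevz/.
Syllabifying with onset maximization leaves /p/, /ʒ/, /v/, /z/ stranded (no codas are permitted; onsets are limited to one consonant).
Each unlicensed consonant becomes the onset of a new syllable: /p/ → /pə/, /ʒ/ → /ʒə/, /v/ → /və/, /z/ → /zə/.

pəŋuʒəʔevəzə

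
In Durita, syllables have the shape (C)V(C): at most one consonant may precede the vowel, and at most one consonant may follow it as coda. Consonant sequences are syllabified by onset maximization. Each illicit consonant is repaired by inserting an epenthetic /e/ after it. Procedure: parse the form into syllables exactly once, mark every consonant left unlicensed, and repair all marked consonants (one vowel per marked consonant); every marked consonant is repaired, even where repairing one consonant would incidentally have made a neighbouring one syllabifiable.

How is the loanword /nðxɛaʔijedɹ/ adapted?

neðexɛaʔijedɹe

Under (C)V(C), the unsyllabifiable consonants are /n/, /ð/, /ɹ/ (at most one coda consonant is licensed; onsets are limited to one consonant).
Each unlicensed consonant becomes the onset of a new syllable: /n/ → /ne/, /ð/ → /ðe/, /ɹ/ → /ɹe/.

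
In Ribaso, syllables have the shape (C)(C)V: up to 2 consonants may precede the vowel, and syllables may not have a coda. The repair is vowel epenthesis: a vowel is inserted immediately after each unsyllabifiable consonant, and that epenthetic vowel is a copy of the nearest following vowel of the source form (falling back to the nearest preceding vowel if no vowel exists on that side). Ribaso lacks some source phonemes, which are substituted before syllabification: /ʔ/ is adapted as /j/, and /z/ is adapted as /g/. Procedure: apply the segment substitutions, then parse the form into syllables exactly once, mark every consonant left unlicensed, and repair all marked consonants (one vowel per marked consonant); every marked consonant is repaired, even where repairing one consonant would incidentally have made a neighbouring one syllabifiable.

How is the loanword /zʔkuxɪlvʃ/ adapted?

Substitution: /z/ → /g/, /ʔ/ → /j/, giving /gjkuxɪlvʃ/.
Syllabifying with onset maximization leaves /g/, /l/, /v/, /ʃ/ stranded (no codas are permitted; onsets may contain at most 2 consonants).
Inserting the epenthetic vowel yields /g/ → /gu/, /l/ → /lɪ/, /v/ → /vɪ/, /ʃ/ → /ʃɪ/.

gujkuxɪlɪvɪʃɪ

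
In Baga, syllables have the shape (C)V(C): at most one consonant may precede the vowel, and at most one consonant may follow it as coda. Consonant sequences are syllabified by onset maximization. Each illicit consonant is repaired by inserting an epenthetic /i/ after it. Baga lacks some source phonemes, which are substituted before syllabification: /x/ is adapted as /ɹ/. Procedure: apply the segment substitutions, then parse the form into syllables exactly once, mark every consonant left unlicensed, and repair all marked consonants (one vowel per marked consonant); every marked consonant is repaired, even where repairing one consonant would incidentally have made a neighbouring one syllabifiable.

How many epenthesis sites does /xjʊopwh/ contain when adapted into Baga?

3

After substitution the input is /ɹjʊopwh/.
The unsyllabifiable consonants are /ɹ/, /w/, /h/; each receives one epenthetic vowel.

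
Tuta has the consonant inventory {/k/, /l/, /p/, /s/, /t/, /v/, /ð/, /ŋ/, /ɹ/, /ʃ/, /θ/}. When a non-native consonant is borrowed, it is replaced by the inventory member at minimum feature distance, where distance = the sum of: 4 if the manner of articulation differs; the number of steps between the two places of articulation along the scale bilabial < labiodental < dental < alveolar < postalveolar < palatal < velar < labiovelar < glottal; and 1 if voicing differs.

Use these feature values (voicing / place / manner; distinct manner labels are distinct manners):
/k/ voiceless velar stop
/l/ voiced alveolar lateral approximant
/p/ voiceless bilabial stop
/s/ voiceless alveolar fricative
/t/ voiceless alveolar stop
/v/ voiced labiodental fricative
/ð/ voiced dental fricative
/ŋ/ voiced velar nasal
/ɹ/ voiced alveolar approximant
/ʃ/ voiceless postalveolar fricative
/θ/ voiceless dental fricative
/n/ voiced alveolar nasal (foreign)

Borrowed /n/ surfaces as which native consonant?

ŋ

/ŋ/ is closest: same manner (nasal), place distance 3 (alveolar→velar), same voicing; total 3. Next closest is /l/ at distance 4.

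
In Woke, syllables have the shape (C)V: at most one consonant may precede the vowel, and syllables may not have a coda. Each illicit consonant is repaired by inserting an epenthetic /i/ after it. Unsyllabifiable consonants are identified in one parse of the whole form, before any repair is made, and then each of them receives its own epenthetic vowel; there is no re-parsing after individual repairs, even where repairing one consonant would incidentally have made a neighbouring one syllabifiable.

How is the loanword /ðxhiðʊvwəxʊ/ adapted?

ðixihiðʊviwəxʊ

Under (C)V, the unsyllabifiable consonants are /ð/, /x/, /v/ (no codas are permitted; onsets are limited to one consonant).
Epenthesis after each stranded consonant: /ð/ → /ði/, /x/ → /xi/, /v/ → /vi/.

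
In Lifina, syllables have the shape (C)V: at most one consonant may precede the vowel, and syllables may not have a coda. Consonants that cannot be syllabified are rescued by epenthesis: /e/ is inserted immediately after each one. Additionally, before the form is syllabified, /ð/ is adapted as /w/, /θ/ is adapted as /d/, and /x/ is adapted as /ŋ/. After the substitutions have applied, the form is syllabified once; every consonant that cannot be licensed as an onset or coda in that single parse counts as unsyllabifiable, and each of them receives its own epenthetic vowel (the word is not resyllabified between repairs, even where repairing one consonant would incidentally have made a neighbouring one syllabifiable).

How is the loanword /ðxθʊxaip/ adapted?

weŋedʊŋaipe

Substitution: /ð/ → /w/, /x/ → /ŋ/, /θ/ → /d/, giving /wŋdʊŋaip/.
Under (C)V, the unsyllabifiable consonants are /w/, /ŋ/, /p/ (no codas are permitted; onsets are limited to one consonant).
Each unlicensed consonant becomes the onset of a new syllable: /w/ → /we/, /ŋ/ → /ŋe/, /p/ → /pe/.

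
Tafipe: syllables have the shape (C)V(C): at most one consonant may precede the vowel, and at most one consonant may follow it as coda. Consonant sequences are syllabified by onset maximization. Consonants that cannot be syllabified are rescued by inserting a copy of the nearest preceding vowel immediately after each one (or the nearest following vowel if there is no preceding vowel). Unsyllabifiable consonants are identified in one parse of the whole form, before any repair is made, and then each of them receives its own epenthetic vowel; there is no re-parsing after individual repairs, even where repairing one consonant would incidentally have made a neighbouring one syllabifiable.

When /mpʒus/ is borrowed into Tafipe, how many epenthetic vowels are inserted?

The unsyllabifiable consonants are /m/, /p/; each receives one epenthetic vowel.

2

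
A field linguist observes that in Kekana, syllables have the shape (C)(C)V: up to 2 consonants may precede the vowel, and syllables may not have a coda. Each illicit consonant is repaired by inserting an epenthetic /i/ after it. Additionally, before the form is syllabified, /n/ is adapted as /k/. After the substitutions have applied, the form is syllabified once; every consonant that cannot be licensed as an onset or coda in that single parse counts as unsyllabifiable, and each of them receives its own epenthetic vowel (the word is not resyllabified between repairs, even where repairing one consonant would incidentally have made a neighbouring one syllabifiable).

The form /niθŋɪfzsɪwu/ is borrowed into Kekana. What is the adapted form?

kiθŋɪfizsɪwu

Substitution: /n/ → /k/, giving /kiθŋɪfzsɪwu/.
Syllabifying with onset maximization leaves /f/ stranded (no codas are permitted; onsets may contain at most 2 consonants).
Epenthesis after each stranded consonant: /f/ → /fi/.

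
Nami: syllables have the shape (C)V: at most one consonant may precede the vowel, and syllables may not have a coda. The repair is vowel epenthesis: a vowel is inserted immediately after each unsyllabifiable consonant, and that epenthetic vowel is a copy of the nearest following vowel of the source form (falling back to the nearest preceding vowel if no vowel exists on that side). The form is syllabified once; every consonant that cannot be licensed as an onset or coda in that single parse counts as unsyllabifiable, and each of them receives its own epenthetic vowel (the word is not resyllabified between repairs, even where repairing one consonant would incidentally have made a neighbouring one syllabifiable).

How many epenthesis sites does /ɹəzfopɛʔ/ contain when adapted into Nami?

The unsyllabifiable consonants are /z/, /ʔ/; each receives one epenthetic vowel.

2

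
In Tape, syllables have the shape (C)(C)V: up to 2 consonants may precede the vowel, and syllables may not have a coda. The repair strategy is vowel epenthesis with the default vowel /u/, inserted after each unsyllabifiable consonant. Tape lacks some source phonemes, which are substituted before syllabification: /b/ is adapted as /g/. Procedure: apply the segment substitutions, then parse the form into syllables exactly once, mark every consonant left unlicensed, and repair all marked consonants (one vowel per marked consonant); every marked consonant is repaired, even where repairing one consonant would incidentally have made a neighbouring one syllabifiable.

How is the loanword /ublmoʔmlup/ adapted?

ugulmoʔumlupu

Substitution: /b/ → /g/, giving /uglmoʔmlup/.
Under (C)(C)V, the unsyllabifiable consonants are /g/, /ʔ/, /p/ (no codas are permitted; onsets may contain at most 2 consonants).
Inserting the epenthetic vowel yields /g/ → /gu/, /ʔ/ → /ʔu/, /p/ → /pu/.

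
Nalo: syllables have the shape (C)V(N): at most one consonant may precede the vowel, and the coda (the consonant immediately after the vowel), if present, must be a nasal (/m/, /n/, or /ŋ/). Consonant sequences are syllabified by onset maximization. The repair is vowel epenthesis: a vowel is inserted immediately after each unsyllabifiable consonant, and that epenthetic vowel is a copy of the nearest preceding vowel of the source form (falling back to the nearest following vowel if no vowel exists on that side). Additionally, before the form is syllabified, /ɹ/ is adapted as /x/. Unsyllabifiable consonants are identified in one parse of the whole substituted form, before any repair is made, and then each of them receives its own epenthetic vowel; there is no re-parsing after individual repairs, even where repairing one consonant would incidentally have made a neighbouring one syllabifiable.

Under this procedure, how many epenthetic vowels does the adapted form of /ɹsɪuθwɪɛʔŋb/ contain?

After substitution the input is /xsɪuθwɪɛʔŋb/.
The unsyllabifiable consonants are /x/, /θ/, /ʔ/, /ŋ/, /b/; each receives one epenthetic vowel.

5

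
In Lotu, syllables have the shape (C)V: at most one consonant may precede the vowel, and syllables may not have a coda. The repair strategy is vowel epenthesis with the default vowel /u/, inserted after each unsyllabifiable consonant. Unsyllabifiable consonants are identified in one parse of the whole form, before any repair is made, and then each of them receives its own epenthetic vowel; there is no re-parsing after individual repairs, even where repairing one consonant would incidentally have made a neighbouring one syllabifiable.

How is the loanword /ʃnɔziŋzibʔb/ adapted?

Under (C)V, the unsyllabifiable consonants are /ʃ/, /ŋ/, /b/, /ʔ/, /b/ (no codas are permitted; onsets are limited to one consonant).
Inserting the epenthetic vowel yields /ʃ/ → /ʃu/, /ŋ/ → /ŋu/, /b/ → /bu/, /ʔ/ → /ʔu/, /b/ → /bu/.

ʃunɔziŋuzibuʔubu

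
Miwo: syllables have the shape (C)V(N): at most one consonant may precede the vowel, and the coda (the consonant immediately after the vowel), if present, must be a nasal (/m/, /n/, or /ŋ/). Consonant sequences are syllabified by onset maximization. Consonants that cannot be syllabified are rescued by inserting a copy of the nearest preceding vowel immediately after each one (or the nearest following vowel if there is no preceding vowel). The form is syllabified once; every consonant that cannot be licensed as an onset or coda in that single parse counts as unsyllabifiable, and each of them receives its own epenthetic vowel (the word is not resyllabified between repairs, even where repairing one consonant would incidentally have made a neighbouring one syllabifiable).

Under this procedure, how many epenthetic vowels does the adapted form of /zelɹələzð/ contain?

3

The unsyllabifiable consonants are /l/, /z/, /ð/; each receives one epenthetic vowel.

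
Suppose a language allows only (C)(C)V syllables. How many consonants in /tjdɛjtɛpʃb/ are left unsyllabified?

4

Syllabifying with onset maximization leaves /t/, /p/, /ʃ/, /b/ stranded (no codas are permitted; onsets may contain at most 2 consonants).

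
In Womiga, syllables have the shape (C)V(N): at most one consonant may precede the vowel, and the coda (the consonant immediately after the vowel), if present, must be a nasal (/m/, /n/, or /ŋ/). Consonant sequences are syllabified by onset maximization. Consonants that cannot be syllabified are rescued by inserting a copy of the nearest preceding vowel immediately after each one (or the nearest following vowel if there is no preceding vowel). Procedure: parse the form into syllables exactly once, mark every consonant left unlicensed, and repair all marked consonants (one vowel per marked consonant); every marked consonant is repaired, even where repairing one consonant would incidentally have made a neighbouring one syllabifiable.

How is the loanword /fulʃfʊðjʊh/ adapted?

fuluʃufʊðʊjʊhʊ

The consonants /l/, /ʃ/, /ð/, /h/ cannot be parsed into a legal (C)V(N) syllable (only a nasal (/m/, /n/, or /ŋ/) is licensed in coda position; onsets are limited to one consonant).
Inserting the epenthetic vowel yields /l/ → /lu/, /ʃ/ → /ʃu/, /ð/ → /ðʊ/, /h/ → /hʊ/.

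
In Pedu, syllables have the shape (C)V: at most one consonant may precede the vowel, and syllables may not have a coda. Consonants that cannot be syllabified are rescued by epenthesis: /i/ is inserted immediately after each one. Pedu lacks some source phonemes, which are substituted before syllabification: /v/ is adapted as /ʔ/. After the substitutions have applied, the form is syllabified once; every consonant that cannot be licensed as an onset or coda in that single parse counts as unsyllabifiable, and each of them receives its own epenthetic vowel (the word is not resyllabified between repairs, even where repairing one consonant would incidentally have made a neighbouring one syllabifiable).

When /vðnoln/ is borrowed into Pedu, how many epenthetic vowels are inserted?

4

After substitution the input is /ʔðnoln/.
The unsyllabifiable consonants are /ʔ/, /ð/, /l/, /n/; each receives one epenthetic vowel.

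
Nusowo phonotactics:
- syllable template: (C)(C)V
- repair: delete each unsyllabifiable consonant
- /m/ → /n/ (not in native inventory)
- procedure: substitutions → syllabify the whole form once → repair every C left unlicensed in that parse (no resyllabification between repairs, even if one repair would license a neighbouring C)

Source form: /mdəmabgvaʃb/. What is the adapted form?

ndənagva

Substitution: /m/ → /n/, giving /ndənabgvaʃb/.
The consonants /b/, /ʃ/, /b/ cannot be parsed into a legal (C)(C)V syllable (no codas are permitted; onsets may contain at most 2 consonants).
Each unlicensed consonant is deleted: /b/, /ʃ/, /b/.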